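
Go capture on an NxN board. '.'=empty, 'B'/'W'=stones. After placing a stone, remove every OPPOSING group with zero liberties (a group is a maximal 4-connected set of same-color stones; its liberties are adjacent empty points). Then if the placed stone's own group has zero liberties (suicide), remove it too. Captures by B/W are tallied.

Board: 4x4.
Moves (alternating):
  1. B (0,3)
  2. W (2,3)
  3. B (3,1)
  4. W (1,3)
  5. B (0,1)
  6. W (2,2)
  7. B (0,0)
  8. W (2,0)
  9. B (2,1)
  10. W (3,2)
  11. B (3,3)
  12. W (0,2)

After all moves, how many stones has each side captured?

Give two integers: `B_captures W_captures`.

Answer: 0 1

Derivation:
Move 1: B@(0,3) -> caps B=0 W=0
Move 2: W@(2,3) -> caps B=0 W=0
Move 3: B@(3,1) -> caps B=0 W=0
Move 4: W@(1,3) -> caps B=0 W=0
Move 5: B@(0,1) -> caps B=0 W=0
Move 6: W@(2,2) -> caps B=0 W=0
Move 7: B@(0,0) -> caps B=0 W=0
Move 8: W@(2,0) -> caps B=0 W=0
Move 9: B@(2,1) -> caps B=0 W=0
Move 10: W@(3,2) -> caps B=0 W=0
Move 11: B@(3,3) -> caps B=0 W=0
Move 12: W@(0,2) -> caps B=0 W=1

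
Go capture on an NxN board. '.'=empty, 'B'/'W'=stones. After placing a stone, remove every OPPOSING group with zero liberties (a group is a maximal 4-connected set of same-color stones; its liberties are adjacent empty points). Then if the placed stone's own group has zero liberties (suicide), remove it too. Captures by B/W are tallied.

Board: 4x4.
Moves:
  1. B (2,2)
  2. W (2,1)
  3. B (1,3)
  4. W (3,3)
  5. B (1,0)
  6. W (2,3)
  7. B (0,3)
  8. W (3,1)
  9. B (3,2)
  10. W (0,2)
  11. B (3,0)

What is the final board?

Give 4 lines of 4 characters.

Answer: ..WB
B..B
.WB.
BWB.

Derivation:
Move 1: B@(2,2) -> caps B=0 W=0
Move 2: W@(2,1) -> caps B=0 W=0
Move 3: B@(1,3) -> caps B=0 W=0
Move 4: W@(3,3) -> caps B=0 W=0
Move 5: B@(1,0) -> caps B=0 W=0
Move 6: W@(2,3) -> caps B=0 W=0
Move 7: B@(0,3) -> caps B=0 W=0
Move 8: W@(3,1) -> caps B=0 W=0
Move 9: B@(3,2) -> caps B=2 W=0
Move 10: W@(0,2) -> caps B=2 W=0
Move 11: B@(3,0) -> caps B=2 W=0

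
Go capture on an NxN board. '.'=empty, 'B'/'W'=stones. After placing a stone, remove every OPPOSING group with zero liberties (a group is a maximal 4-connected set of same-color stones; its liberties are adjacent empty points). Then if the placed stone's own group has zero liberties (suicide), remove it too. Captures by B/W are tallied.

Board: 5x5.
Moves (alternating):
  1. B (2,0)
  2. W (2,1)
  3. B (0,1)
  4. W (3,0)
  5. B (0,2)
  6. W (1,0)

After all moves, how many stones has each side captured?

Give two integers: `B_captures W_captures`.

Answer: 0 1

Derivation:
Move 1: B@(2,0) -> caps B=0 W=0
Move 2: W@(2,1) -> caps B=0 W=0
Move 3: B@(0,1) -> caps B=0 W=0
Move 4: W@(3,0) -> caps B=0 W=0
Move 5: B@(0,2) -> caps B=0 W=0
Move 6: W@(1,0) -> caps B=0 W=1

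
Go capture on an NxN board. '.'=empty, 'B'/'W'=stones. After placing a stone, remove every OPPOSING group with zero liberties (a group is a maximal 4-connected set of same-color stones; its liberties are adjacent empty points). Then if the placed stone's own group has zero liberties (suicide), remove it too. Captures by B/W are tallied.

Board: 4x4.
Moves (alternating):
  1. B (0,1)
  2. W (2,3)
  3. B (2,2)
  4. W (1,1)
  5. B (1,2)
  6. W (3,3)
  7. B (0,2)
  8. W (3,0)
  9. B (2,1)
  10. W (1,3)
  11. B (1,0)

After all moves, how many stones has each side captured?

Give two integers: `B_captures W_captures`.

Move 1: B@(0,1) -> caps B=0 W=0
Move 2: W@(2,3) -> caps B=0 W=0
Move 3: B@(2,2) -> caps B=0 W=0
Move 4: W@(1,1) -> caps B=0 W=0
Move 5: B@(1,2) -> caps B=0 W=0
Move 6: W@(3,3) -> caps B=0 W=0
Move 7: B@(0,2) -> caps B=0 W=0
Move 8: W@(3,0) -> caps B=0 W=0
Move 9: B@(2,1) -> caps B=0 W=0
Move 10: W@(1,3) -> caps B=0 W=0
Move 11: B@(1,0) -> caps B=1 W=0

Answer: 1 0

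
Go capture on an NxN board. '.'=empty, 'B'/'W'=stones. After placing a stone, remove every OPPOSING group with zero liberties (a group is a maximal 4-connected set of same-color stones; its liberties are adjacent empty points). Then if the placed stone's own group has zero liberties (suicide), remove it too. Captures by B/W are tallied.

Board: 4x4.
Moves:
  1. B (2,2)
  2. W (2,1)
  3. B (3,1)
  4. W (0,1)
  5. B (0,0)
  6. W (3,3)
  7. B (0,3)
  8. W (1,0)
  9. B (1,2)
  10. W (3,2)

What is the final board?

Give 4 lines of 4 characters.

Move 1: B@(2,2) -> caps B=0 W=0
Move 2: W@(2,1) -> caps B=0 W=0
Move 3: B@(3,1) -> caps B=0 W=0
Move 4: W@(0,1) -> caps B=0 W=0
Move 5: B@(0,0) -> caps B=0 W=0
Move 6: W@(3,3) -> caps B=0 W=0
Move 7: B@(0,3) -> caps B=0 W=0
Move 8: W@(1,0) -> caps B=0 W=1
Move 9: B@(1,2) -> caps B=0 W=1
Move 10: W@(3,2) -> caps B=0 W=1

Answer: .W.B
W.B.
.WB.
.BWW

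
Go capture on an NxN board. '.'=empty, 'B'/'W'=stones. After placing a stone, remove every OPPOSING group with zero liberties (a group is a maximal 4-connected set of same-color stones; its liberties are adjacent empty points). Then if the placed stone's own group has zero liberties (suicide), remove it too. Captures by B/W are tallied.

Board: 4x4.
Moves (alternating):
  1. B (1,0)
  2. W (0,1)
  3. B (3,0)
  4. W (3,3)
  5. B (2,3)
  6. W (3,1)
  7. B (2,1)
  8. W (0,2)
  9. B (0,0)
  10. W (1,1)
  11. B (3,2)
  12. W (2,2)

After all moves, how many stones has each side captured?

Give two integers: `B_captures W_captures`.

Answer: 2 0

Derivation:
Move 1: B@(1,0) -> caps B=0 W=0
Move 2: W@(0,1) -> caps B=0 W=0
Move 3: B@(3,0) -> caps B=0 W=0
Move 4: W@(3,3) -> caps B=0 W=0
Move 5: B@(2,3) -> caps B=0 W=0
Move 6: W@(3,1) -> caps B=0 W=0
Move 7: B@(2,1) -> caps B=0 W=0
Move 8: W@(0,2) -> caps B=0 W=0
Move 9: B@(0,0) -> caps B=0 W=0
Move 10: W@(1,1) -> caps B=0 W=0
Move 11: B@(3,2) -> caps B=2 W=0
Move 12: W@(2,2) -> caps B=2 W=0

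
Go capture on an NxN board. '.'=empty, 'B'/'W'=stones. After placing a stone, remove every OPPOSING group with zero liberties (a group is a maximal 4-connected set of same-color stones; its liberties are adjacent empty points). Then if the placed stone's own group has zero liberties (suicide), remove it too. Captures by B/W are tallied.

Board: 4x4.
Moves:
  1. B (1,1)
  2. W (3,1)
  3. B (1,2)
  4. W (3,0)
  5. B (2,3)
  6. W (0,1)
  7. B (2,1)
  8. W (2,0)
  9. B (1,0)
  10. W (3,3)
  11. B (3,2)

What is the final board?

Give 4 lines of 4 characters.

Answer: .W..
BBB.
.B.B
..B.

Derivation:
Move 1: B@(1,1) -> caps B=0 W=0
Move 2: W@(3,1) -> caps B=0 W=0
Move 3: B@(1,2) -> caps B=0 W=0
Move 4: W@(3,0) -> caps B=0 W=0
Move 5: B@(2,3) -> caps B=0 W=0
Move 6: W@(0,1) -> caps B=0 W=0
Move 7: B@(2,1) -> caps B=0 W=0
Move 8: W@(2,0) -> caps B=0 W=0
Move 9: B@(1,0) -> caps B=0 W=0
Move 10: W@(3,3) -> caps B=0 W=0
Move 11: B@(3,2) -> caps B=4 W=0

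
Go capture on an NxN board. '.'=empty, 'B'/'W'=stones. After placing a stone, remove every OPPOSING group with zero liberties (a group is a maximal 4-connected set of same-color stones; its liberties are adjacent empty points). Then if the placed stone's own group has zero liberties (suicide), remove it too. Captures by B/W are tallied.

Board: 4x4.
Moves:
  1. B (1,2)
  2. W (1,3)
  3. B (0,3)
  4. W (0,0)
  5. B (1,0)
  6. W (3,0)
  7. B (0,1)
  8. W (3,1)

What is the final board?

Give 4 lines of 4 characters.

Move 1: B@(1,2) -> caps B=0 W=0
Move 2: W@(1,3) -> caps B=0 W=0
Move 3: B@(0,3) -> caps B=0 W=0
Move 4: W@(0,0) -> caps B=0 W=0
Move 5: B@(1,0) -> caps B=0 W=0
Move 6: W@(3,0) -> caps B=0 W=0
Move 7: B@(0,1) -> caps B=1 W=0
Move 8: W@(3,1) -> caps B=1 W=0

Answer: .B.B
B.BW
....
WW..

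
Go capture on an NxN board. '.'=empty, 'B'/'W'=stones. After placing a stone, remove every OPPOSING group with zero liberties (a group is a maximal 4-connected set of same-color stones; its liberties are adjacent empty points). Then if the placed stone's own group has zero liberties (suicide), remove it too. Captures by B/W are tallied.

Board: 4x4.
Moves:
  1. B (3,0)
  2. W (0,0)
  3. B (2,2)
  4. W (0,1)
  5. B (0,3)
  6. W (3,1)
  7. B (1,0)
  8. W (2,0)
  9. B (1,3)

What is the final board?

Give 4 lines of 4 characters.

Answer: WW.B
B..B
W.B.
.W..

Derivation:
Move 1: B@(3,0) -> caps B=0 W=0
Move 2: W@(0,0) -> caps B=0 W=0
Move 3: B@(2,2) -> caps B=0 W=0
Move 4: W@(0,1) -> caps B=0 W=0
Move 5: B@(0,3) -> caps B=0 W=0
Move 6: W@(3,1) -> caps B=0 W=0
Move 7: B@(1,0) -> caps B=0 W=0
Move 8: W@(2,0) -> caps B=0 W=1
Move 9: B@(1,3) -> caps B=0 W=1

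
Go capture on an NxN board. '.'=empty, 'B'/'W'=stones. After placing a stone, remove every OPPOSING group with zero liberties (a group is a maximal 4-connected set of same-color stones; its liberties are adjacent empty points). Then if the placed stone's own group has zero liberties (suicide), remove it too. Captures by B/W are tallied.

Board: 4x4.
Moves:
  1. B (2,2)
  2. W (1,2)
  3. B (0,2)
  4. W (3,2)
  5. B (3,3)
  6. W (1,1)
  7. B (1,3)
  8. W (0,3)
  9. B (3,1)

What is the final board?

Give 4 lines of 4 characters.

Move 1: B@(2,2) -> caps B=0 W=0
Move 2: W@(1,2) -> caps B=0 W=0
Move 3: B@(0,2) -> caps B=0 W=0
Move 4: W@(3,2) -> caps B=0 W=0
Move 5: B@(3,3) -> caps B=0 W=0
Move 6: W@(1,1) -> caps B=0 W=0
Move 7: B@(1,3) -> caps B=0 W=0
Move 8: W@(0,3) -> caps B=0 W=0
Move 9: B@(3,1) -> caps B=1 W=0

Answer: ..B.
.WWB
..B.
.B.B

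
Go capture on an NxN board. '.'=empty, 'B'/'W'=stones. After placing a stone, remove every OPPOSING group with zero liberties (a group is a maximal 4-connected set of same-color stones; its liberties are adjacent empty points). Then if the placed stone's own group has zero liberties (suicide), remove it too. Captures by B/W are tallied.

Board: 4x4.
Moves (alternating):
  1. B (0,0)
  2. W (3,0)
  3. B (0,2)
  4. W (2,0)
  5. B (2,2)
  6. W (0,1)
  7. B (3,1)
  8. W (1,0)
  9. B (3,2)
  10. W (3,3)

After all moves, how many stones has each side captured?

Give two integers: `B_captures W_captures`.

Move 1: B@(0,0) -> caps B=0 W=0
Move 2: W@(3,0) -> caps B=0 W=0
Move 3: B@(0,2) -> caps B=0 W=0
Move 4: W@(2,0) -> caps B=0 W=0
Move 5: B@(2,2) -> caps B=0 W=0
Move 6: W@(0,1) -> caps B=0 W=0
Move 7: B@(3,1) -> caps B=0 W=0
Move 8: W@(1,0) -> caps B=0 W=1
Move 9: B@(3,2) -> caps B=0 W=1
Move 10: W@(3,3) -> caps B=0 W=1

Answer: 0 1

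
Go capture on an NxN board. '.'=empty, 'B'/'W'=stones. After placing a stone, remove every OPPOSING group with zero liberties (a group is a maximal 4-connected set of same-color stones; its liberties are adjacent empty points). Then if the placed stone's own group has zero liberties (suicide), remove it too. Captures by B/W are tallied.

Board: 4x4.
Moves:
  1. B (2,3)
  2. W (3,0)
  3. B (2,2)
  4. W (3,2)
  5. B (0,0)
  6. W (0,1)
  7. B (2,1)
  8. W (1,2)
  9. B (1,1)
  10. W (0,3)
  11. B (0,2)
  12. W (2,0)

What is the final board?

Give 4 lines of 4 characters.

Answer: B.BW
.BW.
WBBB
W.W.

Derivation:
Move 1: B@(2,3) -> caps B=0 W=0
Move 2: W@(3,0) -> caps B=0 W=0
Move 3: B@(2,2) -> caps B=0 W=0
Move 4: W@(3,2) -> caps B=0 W=0
Move 5: B@(0,0) -> caps B=0 W=0
Move 6: W@(0,1) -> caps B=0 W=0
Move 7: B@(2,1) -> caps B=0 W=0
Move 8: W@(1,2) -> caps B=0 W=0
Move 9: B@(1,1) -> caps B=0 W=0
Move 10: W@(0,3) -> caps B=0 W=0
Move 11: B@(0,2) -> caps B=1 W=0
Move 12: W@(2,0) -> caps B=1 W=0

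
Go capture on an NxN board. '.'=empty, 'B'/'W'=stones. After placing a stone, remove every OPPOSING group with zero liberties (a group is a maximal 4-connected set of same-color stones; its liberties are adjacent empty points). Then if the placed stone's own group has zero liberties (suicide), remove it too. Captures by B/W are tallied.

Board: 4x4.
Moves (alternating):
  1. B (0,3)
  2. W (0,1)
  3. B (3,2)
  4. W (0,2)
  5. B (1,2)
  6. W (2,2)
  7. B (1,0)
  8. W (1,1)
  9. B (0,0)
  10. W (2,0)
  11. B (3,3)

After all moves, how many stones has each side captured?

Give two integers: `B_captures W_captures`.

Answer: 0 2

Derivation:
Move 1: B@(0,3) -> caps B=0 W=0
Move 2: W@(0,1) -> caps B=0 W=0
Move 3: B@(3,2) -> caps B=0 W=0
Move 4: W@(0,2) -> caps B=0 W=0
Move 5: B@(1,2) -> caps B=0 W=0
Move 6: W@(2,2) -> caps B=0 W=0
Move 7: B@(1,0) -> caps B=0 W=0
Move 8: W@(1,1) -> caps B=0 W=0
Move 9: B@(0,0) -> caps B=0 W=0
Move 10: W@(2,0) -> caps B=0 W=2
Move 11: B@(3,3) -> caps B=0 W=2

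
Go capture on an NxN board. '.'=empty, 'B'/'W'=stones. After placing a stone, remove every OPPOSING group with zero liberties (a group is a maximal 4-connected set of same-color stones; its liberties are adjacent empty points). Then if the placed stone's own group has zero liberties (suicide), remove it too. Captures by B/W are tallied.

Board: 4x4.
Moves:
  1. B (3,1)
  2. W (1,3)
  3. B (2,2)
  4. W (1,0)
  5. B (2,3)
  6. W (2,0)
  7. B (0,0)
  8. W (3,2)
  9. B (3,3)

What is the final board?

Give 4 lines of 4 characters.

Answer: B...
W..W
W.BB
.B.B

Derivation:
Move 1: B@(3,1) -> caps B=0 W=0
Move 2: W@(1,3) -> caps B=0 W=0
Move 3: B@(2,2) -> caps B=0 W=0
Move 4: W@(1,0) -> caps B=0 W=0
Move 5: B@(2,3) -> caps B=0 W=0
Move 6: W@(2,0) -> caps B=0 W=0
Move 7: B@(0,0) -> caps B=0 W=0
Move 8: W@(3,2) -> caps B=0 W=0
Move 9: B@(3,3) -> caps B=1 W=0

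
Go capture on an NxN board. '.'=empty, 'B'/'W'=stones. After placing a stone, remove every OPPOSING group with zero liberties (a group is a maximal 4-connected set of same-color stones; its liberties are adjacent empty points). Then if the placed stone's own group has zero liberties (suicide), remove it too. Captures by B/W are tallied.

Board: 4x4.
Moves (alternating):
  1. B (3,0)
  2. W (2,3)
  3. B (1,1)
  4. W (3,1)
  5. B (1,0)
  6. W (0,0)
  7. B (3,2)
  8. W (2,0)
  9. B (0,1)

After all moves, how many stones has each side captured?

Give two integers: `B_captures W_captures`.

Move 1: B@(3,0) -> caps B=0 W=0
Move 2: W@(2,3) -> caps B=0 W=0
Move 3: B@(1,1) -> caps B=0 W=0
Move 4: W@(3,1) -> caps B=0 W=0
Move 5: B@(1,0) -> caps B=0 W=0
Move 6: W@(0,0) -> caps B=0 W=0
Move 7: B@(3,2) -> caps B=0 W=0
Move 8: W@(2,0) -> caps B=0 W=1
Move 9: B@(0,1) -> caps B=1 W=1

Answer: 1 1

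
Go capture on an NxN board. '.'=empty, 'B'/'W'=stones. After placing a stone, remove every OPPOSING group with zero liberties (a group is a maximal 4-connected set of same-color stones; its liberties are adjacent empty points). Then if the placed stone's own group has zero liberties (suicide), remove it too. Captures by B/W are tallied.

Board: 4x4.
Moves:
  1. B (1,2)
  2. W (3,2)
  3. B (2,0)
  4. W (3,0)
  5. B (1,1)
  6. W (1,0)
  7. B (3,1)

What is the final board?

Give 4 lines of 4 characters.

Answer: ....
WBB.
B...
.BW.

Derivation:
Move 1: B@(1,2) -> caps B=0 W=0
Move 2: W@(3,2) -> caps B=0 W=0
Move 3: B@(2,0) -> caps B=0 W=0
Move 4: W@(3,0) -> caps B=0 W=0
Move 5: B@(1,1) -> caps B=0 W=0
Move 6: W@(1,0) -> caps B=0 W=0
Move 7: B@(3,1) -> caps B=1 W=0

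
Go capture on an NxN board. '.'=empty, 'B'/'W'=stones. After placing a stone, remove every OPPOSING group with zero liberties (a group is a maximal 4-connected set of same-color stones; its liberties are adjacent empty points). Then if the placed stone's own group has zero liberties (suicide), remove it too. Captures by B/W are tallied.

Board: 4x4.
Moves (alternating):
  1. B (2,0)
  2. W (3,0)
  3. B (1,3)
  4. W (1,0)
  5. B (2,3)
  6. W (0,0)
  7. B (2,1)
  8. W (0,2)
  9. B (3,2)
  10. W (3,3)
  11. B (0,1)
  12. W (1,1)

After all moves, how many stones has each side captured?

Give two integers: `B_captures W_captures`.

Move 1: B@(2,0) -> caps B=0 W=0
Move 2: W@(3,0) -> caps B=0 W=0
Move 3: B@(1,3) -> caps B=0 W=0
Move 4: W@(1,0) -> caps B=0 W=0
Move 5: B@(2,3) -> caps B=0 W=0
Move 6: W@(0,0) -> caps B=0 W=0
Move 7: B@(2,1) -> caps B=0 W=0
Move 8: W@(0,2) -> caps B=0 W=0
Move 9: B@(3,2) -> caps B=0 W=0
Move 10: W@(3,3) -> caps B=0 W=0
Move 11: B@(0,1) -> caps B=0 W=0
Move 12: W@(1,1) -> caps B=0 W=1

Answer: 0 1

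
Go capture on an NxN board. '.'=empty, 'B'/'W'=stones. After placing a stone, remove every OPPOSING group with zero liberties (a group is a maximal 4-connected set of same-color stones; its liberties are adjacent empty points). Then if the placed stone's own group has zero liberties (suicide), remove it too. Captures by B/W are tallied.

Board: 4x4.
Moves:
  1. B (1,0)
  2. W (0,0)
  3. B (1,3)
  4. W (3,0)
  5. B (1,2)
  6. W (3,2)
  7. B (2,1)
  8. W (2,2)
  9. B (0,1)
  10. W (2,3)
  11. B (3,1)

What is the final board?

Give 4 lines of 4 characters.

Answer: .B..
B.BB
.BWW
WBW.

Derivation:
Move 1: B@(1,0) -> caps B=0 W=0
Move 2: W@(0,0) -> caps B=0 W=0
Move 3: B@(1,3) -> caps B=0 W=0
Move 4: W@(3,0) -> caps B=0 W=0
Move 5: B@(1,2) -> caps B=0 W=0
Move 6: W@(3,2) -> caps B=0 W=0
Move 7: B@(2,1) -> caps B=0 W=0
Move 8: W@(2,2) -> caps B=0 W=0
Move 9: B@(0,1) -> caps B=1 W=0
Move 10: W@(2,3) -> caps B=1 W=0
Move 11: B@(3,1) -> caps B=1 W=0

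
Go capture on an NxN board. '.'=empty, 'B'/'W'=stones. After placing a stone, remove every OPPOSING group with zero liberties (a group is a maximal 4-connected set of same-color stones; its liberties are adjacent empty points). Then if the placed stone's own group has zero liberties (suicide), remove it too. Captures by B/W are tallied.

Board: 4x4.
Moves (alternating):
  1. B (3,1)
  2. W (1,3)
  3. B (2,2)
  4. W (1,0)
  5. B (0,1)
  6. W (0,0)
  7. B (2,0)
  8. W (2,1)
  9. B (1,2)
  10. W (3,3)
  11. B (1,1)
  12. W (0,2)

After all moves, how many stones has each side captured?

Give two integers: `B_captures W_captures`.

Answer: 3 0

Derivation:
Move 1: B@(3,1) -> caps B=0 W=0
Move 2: W@(1,3) -> caps B=0 W=0
Move 3: B@(2,2) -> caps B=0 W=0
Move 4: W@(1,0) -> caps B=0 W=0
Move 5: B@(0,1) -> caps B=0 W=0
Move 6: W@(0,0) -> caps B=0 W=0
Move 7: B@(2,0) -> caps B=0 W=0
Move 8: W@(2,1) -> caps B=0 W=0
Move 9: B@(1,2) -> caps B=0 W=0
Move 10: W@(3,3) -> caps B=0 W=0
Move 11: B@(1,1) -> caps B=3 W=0
Move 12: W@(0,2) -> caps B=3 W=0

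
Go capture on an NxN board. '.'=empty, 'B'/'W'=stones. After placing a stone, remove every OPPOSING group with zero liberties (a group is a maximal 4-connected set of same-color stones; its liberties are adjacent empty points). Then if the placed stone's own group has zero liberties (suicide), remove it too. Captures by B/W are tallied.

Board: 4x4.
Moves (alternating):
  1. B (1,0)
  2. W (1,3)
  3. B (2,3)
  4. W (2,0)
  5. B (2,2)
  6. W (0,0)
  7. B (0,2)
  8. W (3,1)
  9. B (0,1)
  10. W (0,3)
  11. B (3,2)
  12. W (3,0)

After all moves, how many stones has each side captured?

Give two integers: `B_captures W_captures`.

Answer: 1 0

Derivation:
Move 1: B@(1,0) -> caps B=0 W=0
Move 2: W@(1,3) -> caps B=0 W=0
Move 3: B@(2,3) -> caps B=0 W=0
Move 4: W@(2,0) -> caps B=0 W=0
Move 5: B@(2,2) -> caps B=0 W=0
Move 6: W@(0,0) -> caps B=0 W=0
Move 7: B@(0,2) -> caps B=0 W=0
Move 8: W@(3,1) -> caps B=0 W=0
Move 9: B@(0,1) -> caps B=1 W=0
Move 10: W@(0,3) -> caps B=1 W=0
Move 11: B@(3,2) -> caps B=1 W=0
Move 12: W@(3,0) -> caps B=1 W=0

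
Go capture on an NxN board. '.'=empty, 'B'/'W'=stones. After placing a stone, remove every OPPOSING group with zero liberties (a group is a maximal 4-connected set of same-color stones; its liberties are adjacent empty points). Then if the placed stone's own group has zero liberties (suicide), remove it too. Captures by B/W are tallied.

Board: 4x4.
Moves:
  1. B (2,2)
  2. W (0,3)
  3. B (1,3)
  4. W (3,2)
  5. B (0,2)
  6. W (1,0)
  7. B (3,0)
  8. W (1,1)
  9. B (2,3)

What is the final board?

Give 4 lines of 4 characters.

Move 1: B@(2,2) -> caps B=0 W=0
Move 2: W@(0,3) -> caps B=0 W=0
Move 3: B@(1,3) -> caps B=0 W=0
Move 4: W@(3,2) -> caps B=0 W=0
Move 5: B@(0,2) -> caps B=1 W=0
Move 6: W@(1,0) -> caps B=1 W=0
Move 7: B@(3,0) -> caps B=1 W=0
Move 8: W@(1,1) -> caps B=1 W=0
Move 9: B@(2,3) -> caps B=1 W=0

Answer: ..B.
WW.B
..BB
B.W.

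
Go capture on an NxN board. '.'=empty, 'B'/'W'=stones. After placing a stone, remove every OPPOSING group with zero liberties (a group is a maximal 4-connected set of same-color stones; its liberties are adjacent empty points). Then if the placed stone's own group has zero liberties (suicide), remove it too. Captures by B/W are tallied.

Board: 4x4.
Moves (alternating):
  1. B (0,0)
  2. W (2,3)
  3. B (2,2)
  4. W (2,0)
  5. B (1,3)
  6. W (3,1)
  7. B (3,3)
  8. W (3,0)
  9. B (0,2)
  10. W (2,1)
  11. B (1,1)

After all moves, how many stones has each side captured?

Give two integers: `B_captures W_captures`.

Answer: 1 0

Derivation:
Move 1: B@(0,0) -> caps B=0 W=0
Move 2: W@(2,3) -> caps B=0 W=0
Move 3: B@(2,2) -> caps B=0 W=0
Move 4: W@(2,0) -> caps B=0 W=0
Move 5: B@(1,3) -> caps B=0 W=0
Move 6: W@(3,1) -> caps B=0 W=0
Move 7: B@(3,3) -> caps B=1 W=0
Move 8: W@(3,0) -> caps B=1 W=0
Move 9: B@(0,2) -> caps B=1 W=0
Move 10: W@(2,1) -> caps B=1 W=0
Move 11: B@(1,1) -> caps B=1 W=0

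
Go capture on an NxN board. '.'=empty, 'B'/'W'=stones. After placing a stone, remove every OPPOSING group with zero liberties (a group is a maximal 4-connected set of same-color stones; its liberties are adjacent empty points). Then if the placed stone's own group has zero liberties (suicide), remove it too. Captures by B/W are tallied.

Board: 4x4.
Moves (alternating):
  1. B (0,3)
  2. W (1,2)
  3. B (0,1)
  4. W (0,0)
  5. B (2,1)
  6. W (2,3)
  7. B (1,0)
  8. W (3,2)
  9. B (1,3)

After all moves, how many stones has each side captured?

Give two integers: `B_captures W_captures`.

Answer: 1 0

Derivation:
Move 1: B@(0,3) -> caps B=0 W=0
Move 2: W@(1,2) -> caps B=0 W=0
Move 3: B@(0,1) -> caps B=0 W=0
Move 4: W@(0,0) -> caps B=0 W=0
Move 5: B@(2,1) -> caps B=0 W=0
Move 6: W@(2,3) -> caps B=0 W=0
Move 7: B@(1,0) -> caps B=1 W=0
Move 8: W@(3,2) -> caps B=1 W=0
Move 9: B@(1,3) -> caps B=1 W=0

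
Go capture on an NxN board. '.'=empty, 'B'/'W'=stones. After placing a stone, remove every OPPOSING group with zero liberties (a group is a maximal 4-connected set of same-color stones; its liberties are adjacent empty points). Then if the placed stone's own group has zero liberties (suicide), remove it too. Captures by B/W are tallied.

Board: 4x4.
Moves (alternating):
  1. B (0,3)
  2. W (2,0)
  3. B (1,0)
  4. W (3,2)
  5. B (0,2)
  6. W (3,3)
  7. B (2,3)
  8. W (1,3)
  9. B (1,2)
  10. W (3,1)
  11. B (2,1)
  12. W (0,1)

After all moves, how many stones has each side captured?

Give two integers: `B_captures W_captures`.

Answer: 1 0

Derivation:
Move 1: B@(0,3) -> caps B=0 W=0
Move 2: W@(2,0) -> caps B=0 W=0
Move 3: B@(1,0) -> caps B=0 W=0
Move 4: W@(3,2) -> caps B=0 W=0
Move 5: B@(0,2) -> caps B=0 W=0
Move 6: W@(3,3) -> caps B=0 W=0
Move 7: B@(2,3) -> caps B=0 W=0
Move 8: W@(1,3) -> caps B=0 W=0
Move 9: B@(1,2) -> caps B=1 W=0
Move 10: W@(3,1) -> caps B=1 W=0
Move 11: B@(2,1) -> caps B=1 W=0
Move 12: W@(0,1) -> caps B=1 W=0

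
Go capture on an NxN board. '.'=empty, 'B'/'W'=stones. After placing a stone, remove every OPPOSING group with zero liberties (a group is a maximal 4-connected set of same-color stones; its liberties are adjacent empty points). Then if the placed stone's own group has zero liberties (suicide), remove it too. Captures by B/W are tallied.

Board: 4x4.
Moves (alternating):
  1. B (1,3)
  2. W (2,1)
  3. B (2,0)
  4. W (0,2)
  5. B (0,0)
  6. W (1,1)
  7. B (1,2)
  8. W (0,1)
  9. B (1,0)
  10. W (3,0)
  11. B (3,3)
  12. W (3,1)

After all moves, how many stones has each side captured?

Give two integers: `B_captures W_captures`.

Move 1: B@(1,3) -> caps B=0 W=0
Move 2: W@(2,1) -> caps B=0 W=0
Move 3: B@(2,0) -> caps B=0 W=0
Move 4: W@(0,2) -> caps B=0 W=0
Move 5: B@(0,0) -> caps B=0 W=0
Move 6: W@(1,1) -> caps B=0 W=0
Move 7: B@(1,2) -> caps B=0 W=0
Move 8: W@(0,1) -> caps B=0 W=0
Move 9: B@(1,0) -> caps B=0 W=0
Move 10: W@(3,0) -> caps B=0 W=3
Move 11: B@(3,3) -> caps B=0 W=3
Move 12: W@(3,1) -> caps B=0 W=3

Answer: 0 3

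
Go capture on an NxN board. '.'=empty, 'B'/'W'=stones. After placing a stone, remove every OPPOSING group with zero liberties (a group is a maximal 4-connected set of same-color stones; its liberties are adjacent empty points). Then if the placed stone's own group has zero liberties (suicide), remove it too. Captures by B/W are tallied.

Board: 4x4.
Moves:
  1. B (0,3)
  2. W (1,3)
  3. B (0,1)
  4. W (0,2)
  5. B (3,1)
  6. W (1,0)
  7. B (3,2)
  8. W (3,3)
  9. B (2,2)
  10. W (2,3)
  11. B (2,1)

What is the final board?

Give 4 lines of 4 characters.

Answer: .BW.
W..W
.BBW
.BBW

Derivation:
Move 1: B@(0,3) -> caps B=0 W=0
Move 2: W@(1,3) -> caps B=0 W=0
Move 3: B@(0,1) -> caps B=0 W=0
Move 4: W@(0,2) -> caps B=0 W=1
Move 5: B@(3,1) -> caps B=0 W=1
Move 6: W@(1,0) -> caps B=0 W=1
Move 7: B@(3,2) -> caps B=0 W=1
Move 8: W@(3,3) -> caps B=0 W=1
Move 9: B@(2,2) -> caps B=0 W=1
Move 10: W@(2,3) -> caps B=0 W=1
Move 11: B@(2,1) -> caps B=0 W=1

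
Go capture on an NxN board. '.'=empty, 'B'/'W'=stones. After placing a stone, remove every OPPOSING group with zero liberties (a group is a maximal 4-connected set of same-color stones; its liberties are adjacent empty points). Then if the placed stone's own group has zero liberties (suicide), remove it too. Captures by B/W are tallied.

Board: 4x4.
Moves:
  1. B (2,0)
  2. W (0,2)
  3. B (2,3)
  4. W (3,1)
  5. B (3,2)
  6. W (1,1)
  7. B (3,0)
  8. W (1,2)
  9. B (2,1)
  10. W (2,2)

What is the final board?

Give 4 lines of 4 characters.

Move 1: B@(2,0) -> caps B=0 W=0
Move 2: W@(0,2) -> caps B=0 W=0
Move 3: B@(2,3) -> caps B=0 W=0
Move 4: W@(3,1) -> caps B=0 W=0
Move 5: B@(3,2) -> caps B=0 W=0
Move 6: W@(1,1) -> caps B=0 W=0
Move 7: B@(3,0) -> caps B=0 W=0
Move 8: W@(1,2) -> caps B=0 W=0
Move 9: B@(2,1) -> caps B=1 W=0
Move 10: W@(2,2) -> caps B=1 W=0

Answer: ..W.
.WW.
BBWB
B.B.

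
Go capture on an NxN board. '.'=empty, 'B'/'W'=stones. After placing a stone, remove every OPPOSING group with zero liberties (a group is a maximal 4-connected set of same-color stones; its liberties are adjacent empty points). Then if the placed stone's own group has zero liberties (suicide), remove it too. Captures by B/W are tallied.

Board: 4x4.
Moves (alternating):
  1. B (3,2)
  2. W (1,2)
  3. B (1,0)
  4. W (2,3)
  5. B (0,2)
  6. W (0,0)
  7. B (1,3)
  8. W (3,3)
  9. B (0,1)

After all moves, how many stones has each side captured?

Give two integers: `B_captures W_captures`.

Answer: 1 0

Derivation:
Move 1: B@(3,2) -> caps B=0 W=0
Move 2: W@(1,2) -> caps B=0 W=0
Move 3: B@(1,0) -> caps B=0 W=0
Move 4: W@(2,3) -> caps B=0 W=0
Move 5: B@(0,2) -> caps B=0 W=0
Move 6: W@(0,0) -> caps B=0 W=0
Move 7: B@(1,3) -> caps B=0 W=0
Move 8: W@(3,3) -> caps B=0 W=0
Move 9: B@(0,1) -> caps B=1 W=0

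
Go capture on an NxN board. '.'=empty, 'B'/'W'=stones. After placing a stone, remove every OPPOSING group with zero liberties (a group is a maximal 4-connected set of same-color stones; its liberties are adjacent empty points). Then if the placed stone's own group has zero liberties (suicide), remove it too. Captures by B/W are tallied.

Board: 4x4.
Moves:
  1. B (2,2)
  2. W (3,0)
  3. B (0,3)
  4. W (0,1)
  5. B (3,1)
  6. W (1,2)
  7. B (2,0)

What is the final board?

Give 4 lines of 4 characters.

Move 1: B@(2,2) -> caps B=0 W=0
Move 2: W@(3,0) -> caps B=0 W=0
Move 3: B@(0,3) -> caps B=0 W=0
Move 4: W@(0,1) -> caps B=0 W=0
Move 5: B@(3,1) -> caps B=0 W=0
Move 6: W@(1,2) -> caps B=0 W=0
Move 7: B@(2,0) -> caps B=1 W=0

Answer: .W.B
..W.
B.B.
.B..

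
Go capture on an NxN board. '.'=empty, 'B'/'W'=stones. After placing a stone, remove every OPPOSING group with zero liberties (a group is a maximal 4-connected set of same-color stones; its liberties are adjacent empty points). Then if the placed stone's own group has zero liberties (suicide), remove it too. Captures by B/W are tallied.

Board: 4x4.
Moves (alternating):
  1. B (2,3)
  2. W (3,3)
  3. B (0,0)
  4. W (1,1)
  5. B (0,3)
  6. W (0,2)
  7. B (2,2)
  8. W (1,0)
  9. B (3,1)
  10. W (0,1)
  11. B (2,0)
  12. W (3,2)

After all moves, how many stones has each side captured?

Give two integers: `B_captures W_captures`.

Answer: 0 1

Derivation:
Move 1: B@(2,3) -> caps B=0 W=0
Move 2: W@(3,3) -> caps B=0 W=0
Move 3: B@(0,0) -> caps B=0 W=0
Move 4: W@(1,1) -> caps B=0 W=0
Move 5: B@(0,3) -> caps B=0 W=0
Move 6: W@(0,2) -> caps B=0 W=0
Move 7: B@(2,2) -> caps B=0 W=0
Move 8: W@(1,0) -> caps B=0 W=0
Move 9: B@(3,1) -> caps B=0 W=0
Move 10: W@(0,1) -> caps B=0 W=1
Move 11: B@(2,0) -> caps B=0 W=1
Move 12: W@(3,2) -> caps B=0 W=1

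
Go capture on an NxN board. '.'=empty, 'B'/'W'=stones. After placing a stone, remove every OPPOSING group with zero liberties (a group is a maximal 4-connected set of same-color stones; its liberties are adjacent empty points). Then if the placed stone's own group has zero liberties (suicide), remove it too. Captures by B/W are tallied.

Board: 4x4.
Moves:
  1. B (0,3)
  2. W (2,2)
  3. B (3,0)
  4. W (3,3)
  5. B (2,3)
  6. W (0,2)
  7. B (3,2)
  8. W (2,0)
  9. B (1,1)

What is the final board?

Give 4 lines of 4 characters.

Answer: ..WB
.B..
W.WB
B.B.

Derivation:
Move 1: B@(0,3) -> caps B=0 W=0
Move 2: W@(2,2) -> caps B=0 W=0
Move 3: B@(3,0) -> caps B=0 W=0
Move 4: W@(3,3) -> caps B=0 W=0
Move 5: B@(2,3) -> caps B=0 W=0
Move 6: W@(0,2) -> caps B=0 W=0
Move 7: B@(3,2) -> caps B=1 W=0
Move 8: W@(2,0) -> caps B=1 W=0
Move 9: B@(1,1) -> caps B=1 W=0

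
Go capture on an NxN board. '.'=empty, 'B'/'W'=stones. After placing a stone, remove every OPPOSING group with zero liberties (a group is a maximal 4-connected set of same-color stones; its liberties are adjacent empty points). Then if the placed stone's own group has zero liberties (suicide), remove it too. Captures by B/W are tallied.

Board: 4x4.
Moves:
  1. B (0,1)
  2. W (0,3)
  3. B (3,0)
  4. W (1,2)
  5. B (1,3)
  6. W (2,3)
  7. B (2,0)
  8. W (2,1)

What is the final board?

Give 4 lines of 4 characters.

Answer: .B.W
..W.
BW.W
B...

Derivation:
Move 1: B@(0,1) -> caps B=0 W=0
Move 2: W@(0,3) -> caps B=0 W=0
Move 3: B@(3,0) -> caps B=0 W=0
Move 4: W@(1,2) -> caps B=0 W=0
Move 5: B@(1,3) -> caps B=0 W=0
Move 6: W@(2,3) -> caps B=0 W=1
Move 7: B@(2,0) -> caps B=0 W=1
Move 8: W@(2,1) -> caps B=0 W=1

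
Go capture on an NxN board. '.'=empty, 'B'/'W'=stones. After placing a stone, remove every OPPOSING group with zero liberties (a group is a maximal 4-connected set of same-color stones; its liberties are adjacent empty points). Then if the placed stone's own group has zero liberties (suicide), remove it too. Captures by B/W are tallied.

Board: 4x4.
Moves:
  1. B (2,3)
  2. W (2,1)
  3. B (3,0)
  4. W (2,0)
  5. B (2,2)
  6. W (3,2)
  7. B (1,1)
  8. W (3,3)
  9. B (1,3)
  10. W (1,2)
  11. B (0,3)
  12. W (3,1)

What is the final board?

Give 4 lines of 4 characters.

Move 1: B@(2,3) -> caps B=0 W=0
Move 2: W@(2,1) -> caps B=0 W=0
Move 3: B@(3,0) -> caps B=0 W=0
Move 4: W@(2,0) -> caps B=0 W=0
Move 5: B@(2,2) -> caps B=0 W=0
Move 6: W@(3,2) -> caps B=0 W=0
Move 7: B@(1,1) -> caps B=0 W=0
Move 8: W@(3,3) -> caps B=0 W=0
Move 9: B@(1,3) -> caps B=0 W=0
Move 10: W@(1,2) -> caps B=0 W=0
Move 11: B@(0,3) -> caps B=0 W=0
Move 12: W@(3,1) -> caps B=0 W=1

Answer: ...B
.BWB
WWBB
.WWW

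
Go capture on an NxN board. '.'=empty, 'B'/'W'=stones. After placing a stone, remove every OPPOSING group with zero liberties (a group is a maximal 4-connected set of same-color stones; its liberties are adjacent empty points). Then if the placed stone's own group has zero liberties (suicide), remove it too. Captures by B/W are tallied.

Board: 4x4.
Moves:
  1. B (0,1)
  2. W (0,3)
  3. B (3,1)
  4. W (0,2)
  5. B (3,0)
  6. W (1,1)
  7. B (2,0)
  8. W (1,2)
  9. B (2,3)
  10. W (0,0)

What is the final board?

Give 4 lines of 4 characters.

Answer: W.WW
.WW.
B..B
BB..

Derivation:
Move 1: B@(0,1) -> caps B=0 W=0
Move 2: W@(0,3) -> caps B=0 W=0
Move 3: B@(3,1) -> caps B=0 W=0
Move 4: W@(0,2) -> caps B=0 W=0
Move 5: B@(3,0) -> caps B=0 W=0
Move 6: W@(1,1) -> caps B=0 W=0
Move 7: B@(2,0) -> caps B=0 W=0
Move 8: W@(1,2) -> caps B=0 W=0
Move 9: B@(2,3) -> caps B=0 W=0
Move 10: W@(0,0) -> caps B=0 W=1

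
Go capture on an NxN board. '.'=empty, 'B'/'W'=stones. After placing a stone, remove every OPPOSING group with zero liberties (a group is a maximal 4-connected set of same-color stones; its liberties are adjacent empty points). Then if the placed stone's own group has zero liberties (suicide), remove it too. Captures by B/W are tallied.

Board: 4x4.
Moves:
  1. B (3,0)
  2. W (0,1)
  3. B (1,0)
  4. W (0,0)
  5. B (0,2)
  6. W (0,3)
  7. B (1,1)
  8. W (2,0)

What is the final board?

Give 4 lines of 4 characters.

Move 1: B@(3,0) -> caps B=0 W=0
Move 2: W@(0,1) -> caps B=0 W=0
Move 3: B@(1,0) -> caps B=0 W=0
Move 4: W@(0,0) -> caps B=0 W=0
Move 5: B@(0,2) -> caps B=0 W=0
Move 6: W@(0,3) -> caps B=0 W=0
Move 7: B@(1,1) -> caps B=2 W=0
Move 8: W@(2,0) -> caps B=2 W=0

Answer: ..BW
BB..
W...
B...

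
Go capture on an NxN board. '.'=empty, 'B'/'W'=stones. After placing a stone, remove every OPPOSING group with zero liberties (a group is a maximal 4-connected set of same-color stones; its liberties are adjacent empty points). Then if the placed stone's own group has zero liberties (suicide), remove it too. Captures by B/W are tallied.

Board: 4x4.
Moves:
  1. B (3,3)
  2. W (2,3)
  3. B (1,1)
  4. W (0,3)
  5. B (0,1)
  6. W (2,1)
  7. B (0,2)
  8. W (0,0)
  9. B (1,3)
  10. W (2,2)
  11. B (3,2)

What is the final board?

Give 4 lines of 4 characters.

Move 1: B@(3,3) -> caps B=0 W=0
Move 2: W@(2,3) -> caps B=0 W=0
Move 3: B@(1,1) -> caps B=0 W=0
Move 4: W@(0,3) -> caps B=0 W=0
Move 5: B@(0,1) -> caps B=0 W=0
Move 6: W@(2,1) -> caps B=0 W=0
Move 7: B@(0,2) -> caps B=0 W=0
Move 8: W@(0,0) -> caps B=0 W=0
Move 9: B@(1,3) -> caps B=1 W=0
Move 10: W@(2,2) -> caps B=1 W=0
Move 11: B@(3,2) -> caps B=1 W=0

Answer: WBB.
.B.B
.WWW
..BB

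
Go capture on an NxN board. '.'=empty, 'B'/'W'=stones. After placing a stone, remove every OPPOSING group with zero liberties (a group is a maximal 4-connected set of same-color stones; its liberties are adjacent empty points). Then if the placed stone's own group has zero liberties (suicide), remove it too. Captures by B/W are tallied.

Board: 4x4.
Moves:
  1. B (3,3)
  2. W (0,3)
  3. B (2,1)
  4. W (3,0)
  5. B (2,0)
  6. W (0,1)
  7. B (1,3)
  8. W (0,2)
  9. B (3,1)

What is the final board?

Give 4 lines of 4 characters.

Move 1: B@(3,3) -> caps B=0 W=0
Move 2: W@(0,3) -> caps B=0 W=0
Move 3: B@(2,1) -> caps B=0 W=0
Move 4: W@(3,0) -> caps B=0 W=0
Move 5: B@(2,0) -> caps B=0 W=0
Move 6: W@(0,1) -> caps B=0 W=0
Move 7: B@(1,3) -> caps B=0 W=0
Move 8: W@(0,2) -> caps B=0 W=0
Move 9: B@(3,1) -> caps B=1 W=0

Answer: .WWW
...B
BB..
.B.B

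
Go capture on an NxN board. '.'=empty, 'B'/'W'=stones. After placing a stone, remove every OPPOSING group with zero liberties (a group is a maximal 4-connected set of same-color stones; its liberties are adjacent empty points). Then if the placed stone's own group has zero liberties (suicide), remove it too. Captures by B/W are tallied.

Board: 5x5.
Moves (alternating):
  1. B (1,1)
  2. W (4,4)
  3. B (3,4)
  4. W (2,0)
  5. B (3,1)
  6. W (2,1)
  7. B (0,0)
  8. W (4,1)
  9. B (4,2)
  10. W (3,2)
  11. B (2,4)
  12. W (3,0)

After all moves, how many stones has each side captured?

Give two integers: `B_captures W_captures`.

Move 1: B@(1,1) -> caps B=0 W=0
Move 2: W@(4,4) -> caps B=0 W=0
Move 3: B@(3,4) -> caps B=0 W=0
Move 4: W@(2,0) -> caps B=0 W=0
Move 5: B@(3,1) -> caps B=0 W=0
Move 6: W@(2,1) -> caps B=0 W=0
Move 7: B@(0,0) -> caps B=0 W=0
Move 8: W@(4,1) -> caps B=0 W=0
Move 9: B@(4,2) -> caps B=0 W=0
Move 10: W@(3,2) -> caps B=0 W=0
Move 11: B@(2,4) -> caps B=0 W=0
Move 12: W@(3,0) -> caps B=0 W=1

Answer: 0 1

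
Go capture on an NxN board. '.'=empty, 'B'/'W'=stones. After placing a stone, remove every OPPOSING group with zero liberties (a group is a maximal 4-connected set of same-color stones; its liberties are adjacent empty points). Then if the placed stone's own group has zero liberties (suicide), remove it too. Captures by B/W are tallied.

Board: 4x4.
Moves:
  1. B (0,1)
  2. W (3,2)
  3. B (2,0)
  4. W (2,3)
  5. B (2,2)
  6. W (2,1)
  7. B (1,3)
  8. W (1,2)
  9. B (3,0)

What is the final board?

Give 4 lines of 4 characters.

Move 1: B@(0,1) -> caps B=0 W=0
Move 2: W@(3,2) -> caps B=0 W=0
Move 3: B@(2,0) -> caps B=0 W=0
Move 4: W@(2,3) -> caps B=0 W=0
Move 5: B@(2,2) -> caps B=0 W=0
Move 6: W@(2,1) -> caps B=0 W=0
Move 7: B@(1,3) -> caps B=0 W=0
Move 8: W@(1,2) -> caps B=0 W=1
Move 9: B@(3,0) -> caps B=0 W=1

Answer: .B..
..WB
BW.W
B.W.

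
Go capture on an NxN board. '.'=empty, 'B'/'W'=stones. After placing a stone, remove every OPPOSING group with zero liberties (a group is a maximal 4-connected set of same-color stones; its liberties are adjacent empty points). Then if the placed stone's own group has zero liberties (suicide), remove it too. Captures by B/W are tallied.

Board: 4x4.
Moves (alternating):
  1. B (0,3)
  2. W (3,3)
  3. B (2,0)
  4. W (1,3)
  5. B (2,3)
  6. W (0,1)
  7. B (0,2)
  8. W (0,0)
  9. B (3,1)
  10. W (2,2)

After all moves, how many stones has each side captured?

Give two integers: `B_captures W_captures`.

Answer: 0 1

Derivation:
Move 1: B@(0,3) -> caps B=0 W=0
Move 2: W@(3,3) -> caps B=0 W=0
Move 3: B@(2,0) -> caps B=0 W=0
Move 4: W@(1,3) -> caps B=0 W=0
Move 5: B@(2,3) -> caps B=0 W=0
Move 6: W@(0,1) -> caps B=0 W=0
Move 7: B@(0,2) -> caps B=0 W=0
Move 8: W@(0,0) -> caps B=0 W=0
Move 9: B@(3,1) -> caps B=0 W=0
Move 10: W@(2,2) -> caps B=0 W=1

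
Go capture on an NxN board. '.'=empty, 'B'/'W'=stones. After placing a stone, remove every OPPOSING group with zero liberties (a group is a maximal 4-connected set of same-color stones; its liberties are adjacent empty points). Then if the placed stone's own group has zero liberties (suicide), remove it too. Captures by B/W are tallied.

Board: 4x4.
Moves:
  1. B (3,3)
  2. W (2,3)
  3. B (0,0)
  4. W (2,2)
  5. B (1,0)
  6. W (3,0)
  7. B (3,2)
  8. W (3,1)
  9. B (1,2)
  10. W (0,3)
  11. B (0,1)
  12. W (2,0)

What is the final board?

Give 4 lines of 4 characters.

Answer: BB.W
B.B.
W.WW
WW..

Derivation:
Move 1: B@(3,3) -> caps B=0 W=0
Move 2: W@(2,3) -> caps B=0 W=0
Move 3: B@(0,0) -> caps B=0 W=0
Move 4: W@(2,2) -> caps B=0 W=0
Move 5: B@(1,0) -> caps B=0 W=0
Move 6: W@(3,0) -> caps B=0 W=0
Move 7: B@(3,2) -> caps B=0 W=0
Move 8: W@(3,1) -> caps B=0 W=2
Move 9: B@(1,2) -> caps B=0 W=2
Move 10: W@(0,3) -> caps B=0 W=2
Move 11: B@(0,1) -> caps B=0 W=2
Move 12: W@(2,0) -> caps B=0 W=2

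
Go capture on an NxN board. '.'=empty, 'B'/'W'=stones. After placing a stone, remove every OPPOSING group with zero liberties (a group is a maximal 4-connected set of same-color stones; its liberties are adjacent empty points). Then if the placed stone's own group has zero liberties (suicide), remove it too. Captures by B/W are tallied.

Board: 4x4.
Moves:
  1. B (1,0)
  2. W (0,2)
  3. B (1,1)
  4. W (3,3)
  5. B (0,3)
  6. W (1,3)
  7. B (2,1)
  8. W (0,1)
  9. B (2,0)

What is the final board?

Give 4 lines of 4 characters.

Move 1: B@(1,0) -> caps B=0 W=0
Move 2: W@(0,2) -> caps B=0 W=0
Move 3: B@(1,1) -> caps B=0 W=0
Move 4: W@(3,3) -> caps B=0 W=0
Move 5: B@(0,3) -> caps B=0 W=0
Move 6: W@(1,3) -> caps B=0 W=1
Move 7: B@(2,1) -> caps B=0 W=1
Move 8: W@(0,1) -> caps B=0 W=1
Move 9: B@(2,0) -> caps B=0 W=1

Answer: .WW.
BB.W
BB..
...W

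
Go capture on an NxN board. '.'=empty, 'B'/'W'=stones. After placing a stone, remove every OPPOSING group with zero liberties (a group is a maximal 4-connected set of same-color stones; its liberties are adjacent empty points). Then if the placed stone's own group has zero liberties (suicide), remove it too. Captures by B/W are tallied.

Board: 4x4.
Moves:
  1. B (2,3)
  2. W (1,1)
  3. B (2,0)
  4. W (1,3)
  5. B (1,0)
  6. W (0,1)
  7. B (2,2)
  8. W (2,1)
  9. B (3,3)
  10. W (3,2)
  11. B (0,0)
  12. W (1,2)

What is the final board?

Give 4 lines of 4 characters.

Answer: BW..
BWWW
BW..
..W.

Derivation:
Move 1: B@(2,3) -> caps B=0 W=0
Move 2: W@(1,1) -> caps B=0 W=0
Move 3: B@(2,0) -> caps B=0 W=0
Move 4: W@(1,3) -> caps B=0 W=0
Move 5: B@(1,0) -> caps B=0 W=0
Move 6: W@(0,1) -> caps B=0 W=0
Move 7: B@(2,2) -> caps B=0 W=0
Move 8: W@(2,1) -> caps B=0 W=0
Move 9: B@(3,3) -> caps B=0 W=0
Move 10: W@(3,2) -> caps B=0 W=0
Move 11: B@(0,0) -> caps B=0 W=0
Move 12: W@(1,2) -> caps B=0 W=3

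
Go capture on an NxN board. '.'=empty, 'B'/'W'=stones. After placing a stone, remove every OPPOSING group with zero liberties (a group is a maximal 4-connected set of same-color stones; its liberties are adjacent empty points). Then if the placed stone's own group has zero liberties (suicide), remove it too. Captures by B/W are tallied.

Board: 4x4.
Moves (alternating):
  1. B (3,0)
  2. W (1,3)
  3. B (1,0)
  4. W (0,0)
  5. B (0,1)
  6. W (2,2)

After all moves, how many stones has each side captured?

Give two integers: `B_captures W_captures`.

Move 1: B@(3,0) -> caps B=0 W=0
Move 2: W@(1,3) -> caps B=0 W=0
Move 3: B@(1,0) -> caps B=0 W=0
Move 4: W@(0,0) -> caps B=0 W=0
Move 5: B@(0,1) -> caps B=1 W=0
Move 6: W@(2,2) -> caps B=1 W=0

Answer: 1 0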